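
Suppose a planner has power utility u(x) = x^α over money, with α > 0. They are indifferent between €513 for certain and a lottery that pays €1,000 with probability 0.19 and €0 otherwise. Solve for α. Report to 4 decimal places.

EU(lottery) = 0.19·1000^α + 0.81·0 = 0.19·1000^α.
Setting u(513) equal to that: 513^α = 0.19·1000^α ⇒ (513/1000)^α = 0.19.
α = ln(0.19) / ln(513/1000) = -1.6607312/-0.6674794 ≈ 2.4881.

α ≈ 2.4881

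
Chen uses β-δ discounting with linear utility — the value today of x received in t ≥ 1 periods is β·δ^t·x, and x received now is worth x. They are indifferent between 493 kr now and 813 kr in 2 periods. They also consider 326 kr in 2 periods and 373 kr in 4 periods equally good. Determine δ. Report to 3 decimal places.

Both payoffs in the second observation are in the future, so β drops out: δ^2·326 = δ^4·373 ⇒ δ^2 = 326/373 = 0.87399, so δ = 0.93488.

δ ≈ 0.935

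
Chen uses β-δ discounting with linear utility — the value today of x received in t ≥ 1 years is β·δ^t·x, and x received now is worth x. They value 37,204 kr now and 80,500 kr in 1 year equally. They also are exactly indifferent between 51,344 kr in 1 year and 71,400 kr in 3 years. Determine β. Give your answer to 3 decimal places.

The second indifference involves only future payoffs, so β cancels: β·δ^1·51344 = β·δ^3·71400, giving δ^2 = 51344/71400 = 0.71910, so δ = 0.84800.
Substituting δ into 37204 = β·δ·80500: β = 37204/(68263.983) ≈ 0.545.

β ≈ 0.545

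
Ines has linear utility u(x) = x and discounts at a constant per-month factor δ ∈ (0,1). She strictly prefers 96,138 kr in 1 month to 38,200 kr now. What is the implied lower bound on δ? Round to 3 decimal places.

Under u(x) = x this choice says 38200 < δ·96138.
So δ > 38200/96138 = 0.39735.

δ > 0.397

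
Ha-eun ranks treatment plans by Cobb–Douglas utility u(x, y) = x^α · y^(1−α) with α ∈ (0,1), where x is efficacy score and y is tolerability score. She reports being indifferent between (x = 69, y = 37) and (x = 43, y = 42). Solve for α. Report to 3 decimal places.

α ≈ 0.211

Indifference: 69^α · 37^(1−α) = 43^α · 42^(1−α).
Taking logs: α·ln 69 + (1−α)·ln 37 = α·ln 43 + (1−α)·ln 42, i.e. α·0.472906 = (1−α)·0.126752.
Thus α·(0.599658) = 0.126752, so α = 0.126752/0.599658 ≈ 0.211.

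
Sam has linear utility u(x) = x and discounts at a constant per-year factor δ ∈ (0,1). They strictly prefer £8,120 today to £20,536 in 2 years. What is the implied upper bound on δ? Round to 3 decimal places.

Under u(x) = x this choice says 8120 > δ^2·20536.
So δ^2 < 8120/20536 = 0.39540; taking the square root of both positive sides preserves the inequality.
δ < 0.39540^(1/2) = 0.629.

δ < 0.629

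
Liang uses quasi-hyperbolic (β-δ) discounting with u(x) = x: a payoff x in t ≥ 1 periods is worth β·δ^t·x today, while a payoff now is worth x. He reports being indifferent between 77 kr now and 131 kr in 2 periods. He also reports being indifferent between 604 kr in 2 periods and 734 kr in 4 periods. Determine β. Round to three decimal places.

β ≈ 0.714

From the later pair, β·δ^2·604 = β·δ^4·734; dividing through, δ^2 = 604/734 = 0.82289, so δ = 0.90713.
The first indifference: 77 = β·δ^2·131, so β = 77/(δ^2·131) = 77/(0.82289·131) ≈ 0.714.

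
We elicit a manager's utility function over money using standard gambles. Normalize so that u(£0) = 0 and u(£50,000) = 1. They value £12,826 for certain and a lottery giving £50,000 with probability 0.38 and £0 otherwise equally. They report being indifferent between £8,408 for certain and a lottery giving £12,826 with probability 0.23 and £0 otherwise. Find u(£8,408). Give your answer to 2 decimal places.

From the first indifference, u(£12,826) = 0.38·u(£50,000) + 0.62·u(£0) = 0.38·1 + 0.62·0 = 0.38.
Then u(£8,408) = 0.23·u(£12,826) + 0.77·u(£0) = 0.23·0.38 + 0.77·0.00 = 0.0874.

0.09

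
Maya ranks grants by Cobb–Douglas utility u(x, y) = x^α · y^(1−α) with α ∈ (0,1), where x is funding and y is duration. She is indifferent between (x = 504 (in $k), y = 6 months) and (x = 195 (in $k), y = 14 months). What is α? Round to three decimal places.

α ≈ 0.472

Set the two utilities equal: 504^α·6^(1−α) = 195^α·14^(1−α).
Rearrange to (504/195)^α = (14/6)^(1−α) and take logs: α·0.949577 = (1−α)·0.847298.
So α/(1−α) = (0.847298)/(0.949577) = 0.892290, and α = 0.892290/1.892290 ≈ 0.472.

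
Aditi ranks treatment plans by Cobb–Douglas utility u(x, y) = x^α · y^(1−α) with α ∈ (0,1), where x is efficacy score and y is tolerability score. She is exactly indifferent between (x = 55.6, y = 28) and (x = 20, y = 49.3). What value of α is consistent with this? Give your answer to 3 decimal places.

α ≈ 0.356

Indifference: 55.6^α · 28^(1−α) = 20^α · 49.3^(1−α).
Rearrange to (55.6/20)^α = (49.3/28)^(1−α) and take logs: α·1.022451 = (1−α)·0.565720.
Thus α·(1.588171) = 0.565720, so α = 0.565720/1.588171 ≈ 0.356.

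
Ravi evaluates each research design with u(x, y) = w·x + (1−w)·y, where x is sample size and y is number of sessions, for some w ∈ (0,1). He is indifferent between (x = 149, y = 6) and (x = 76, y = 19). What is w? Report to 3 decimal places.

w = 0.151

Indifference: w·149 + (1−w)·6 = w·76 + (1−w)·19.
Rearranging, 73·w − 13·(1−w) = 0.
Hence w = 13/(73+13) = 13/86 = 0.151.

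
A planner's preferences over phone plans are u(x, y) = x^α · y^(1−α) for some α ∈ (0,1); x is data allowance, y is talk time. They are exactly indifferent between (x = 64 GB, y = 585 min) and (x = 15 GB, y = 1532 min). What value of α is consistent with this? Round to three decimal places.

Set the two utilities equal: 64^α·585^(1−α) = 15^α·1532^(1−α).
(64/15)^α = (1532/585)^(1−α); take logs: α·ln(64/15) = (1−α)·ln(1532/585), i.e. α·1.450833 = (1−α)·0.962718.
Thus α·(2.413551) = 0.962718, so α = 0.962718/2.413551 ≈ 0.399.

α ≈ 0.399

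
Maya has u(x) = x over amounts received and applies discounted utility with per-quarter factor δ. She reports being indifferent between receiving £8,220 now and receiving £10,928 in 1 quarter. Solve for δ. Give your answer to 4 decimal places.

Equating discounted utilities: u(8220) = δ·u(10928) ⇒ δ = u(8220)/u(10928).
With u(x) = x: δ = 8220/10928 = 0.75220.

δ ≈ 0.7522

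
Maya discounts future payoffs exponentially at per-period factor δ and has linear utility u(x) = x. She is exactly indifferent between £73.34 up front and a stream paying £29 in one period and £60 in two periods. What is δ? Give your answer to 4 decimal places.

δ ≈ 0.8900

The stream is worth 29δ + 60δ² today, so 29δ + 60δ² = 73.34.
Rearranged: 60δ² + 29δ − 73.34 = 0.
δ = (−29 + √(29² + 4·60·73.34)) / (2·60) = (−29 + √18442.60) / 120 ≈ 0.8900.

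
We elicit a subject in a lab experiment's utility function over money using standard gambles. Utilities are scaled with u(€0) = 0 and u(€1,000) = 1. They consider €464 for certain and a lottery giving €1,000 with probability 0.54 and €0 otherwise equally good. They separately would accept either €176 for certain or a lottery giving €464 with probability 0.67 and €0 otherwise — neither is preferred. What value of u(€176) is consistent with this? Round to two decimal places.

0.36

First, u(€464) = 0.54·u(€1,000) + 0.46·u(€0) = 0.54.
Chaining: u(€176) = 0.67·0.54 + 0.33·0.00 = 0.3618.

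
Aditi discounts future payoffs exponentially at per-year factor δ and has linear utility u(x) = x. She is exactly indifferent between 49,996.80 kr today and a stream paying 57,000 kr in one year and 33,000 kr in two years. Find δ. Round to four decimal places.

Equating present values: 49996.80 = 57000δ + 33000δ².
Rearranged: 33000δ² + 57000δ − 49996.80 = 0.
By the quadratic formula (taking the positive root), δ = (−57000 + √9848577600.00) / 66000 ≈ 0.6400.

δ ≈ 0.6400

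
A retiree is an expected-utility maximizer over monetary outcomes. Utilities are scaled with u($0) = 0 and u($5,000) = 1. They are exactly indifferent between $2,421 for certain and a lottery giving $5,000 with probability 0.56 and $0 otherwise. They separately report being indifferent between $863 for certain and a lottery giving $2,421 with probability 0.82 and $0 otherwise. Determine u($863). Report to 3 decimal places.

From the first indifference, u($2,421) = 0.56·u($5,000) + 0.44·u($0) = 0.56·1 + 0.44·0 = 0.56.
The second indifference gives u($863) = 0.82·u($2,421) + 0.18·u($0) = 0.82·0.56 + 0.18·0.00 = 0.4592.

0.459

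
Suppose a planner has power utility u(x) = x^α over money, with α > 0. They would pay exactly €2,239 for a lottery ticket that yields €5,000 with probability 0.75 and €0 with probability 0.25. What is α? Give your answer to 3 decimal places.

Since u(0) = 0, the lottery's EU is 0.75·5000^α.
Indifference: 2239^α = 0.75·5000^α, so (2239/5000)^α = 0.75.
Take logs: α = ln 0.75 / ln(2239/5000) ≈ 0.35808.

α ≈ 0.358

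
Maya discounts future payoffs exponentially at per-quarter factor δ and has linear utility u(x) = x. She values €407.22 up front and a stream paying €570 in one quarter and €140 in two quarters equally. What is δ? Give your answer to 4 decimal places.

δ ≈ 0.6200

Present value of the stream is 570·δ + 140·δ². Indifference gives 570δ + 140δ² = 407.22.
Rearranged: 140δ² + 570δ − 407.22 = 0.
The positive root is δ = [−570 + √(570² + 4·140·407.22)] / (2·140) = (−570 + 743.602)/280 ≈ 0.6200.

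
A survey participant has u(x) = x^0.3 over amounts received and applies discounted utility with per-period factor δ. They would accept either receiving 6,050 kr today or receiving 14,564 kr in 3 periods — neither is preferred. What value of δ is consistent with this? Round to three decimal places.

The payoff in 3 periods is discounted by δ^3, so u(6050) = δ^3·u(14564) and δ^3 = u(6050)/u(14564).
Since u(x) = x^0.3, δ^3 = (6050/14564)^0.3 = 0.41541^0.3 = 0.76832.
Hence δ = (0.76832)^(1/3) = 0.91590.

δ ≈ 0.916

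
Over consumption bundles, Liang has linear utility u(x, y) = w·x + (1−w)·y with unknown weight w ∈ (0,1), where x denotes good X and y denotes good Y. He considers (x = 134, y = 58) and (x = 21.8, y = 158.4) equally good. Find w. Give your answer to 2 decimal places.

w = 0.47

Indifference: w·134 + (1−w)·58 = w·21.8 + (1−w)·158.4.
Rearranging, 112.2·w − 100.4·(1−w) = 0.
The marginal rate of substitution is 100.4/112.2, so w = 100.4/(112.2+100.4) = 0.47.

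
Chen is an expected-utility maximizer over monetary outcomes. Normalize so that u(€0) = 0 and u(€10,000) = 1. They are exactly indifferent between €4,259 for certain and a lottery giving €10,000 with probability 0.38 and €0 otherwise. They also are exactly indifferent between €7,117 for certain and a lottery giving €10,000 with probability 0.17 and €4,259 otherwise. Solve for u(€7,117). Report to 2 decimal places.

0.49

From the first indifference, u(€4,259) = 0.38·u(€10,000) + 0.62·u(€0) = 0.38·1 + 0.62·0 = 0.38.
The second indifference gives u(€7,117) = 0.17·u(€10,000) + 0.83·u(€4,259) = 0.17·1.00 + 0.83·0.38 = 0.4854.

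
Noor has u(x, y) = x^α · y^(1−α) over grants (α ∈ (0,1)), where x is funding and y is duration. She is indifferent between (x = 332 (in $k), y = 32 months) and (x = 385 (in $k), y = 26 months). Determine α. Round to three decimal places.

Set the two utilities equal: 332^α·32^(1−α) = 385^α·26^(1−α).
Taking logs: α·ln 332 + (1−α)·ln 32 = α·ln 385 + (1−α)·ln 26, i.e. α·-0.148108 = (1−α)·-0.207639.
With A = -0.148108 and B = -0.207639: α·A = (1−α)·B, so α = B/(A+B) = -0.207639/-0.355747 ≈ 0.584.

α ≈ 0.584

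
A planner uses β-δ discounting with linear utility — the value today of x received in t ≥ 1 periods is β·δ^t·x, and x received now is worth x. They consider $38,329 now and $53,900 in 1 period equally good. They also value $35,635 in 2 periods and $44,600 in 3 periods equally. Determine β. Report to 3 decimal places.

β ≈ 0.890

Both payoffs in the second observation are in the future, so β drops out: δ^2·35635 = δ^3·44600 ⇒ δ = 35635/44600 = 0.79899.
The first indifference: 38329 = β·δ·53900, so β = 38329/(δ·53900) = 38329/(0.79899·53900) ≈ 0.890.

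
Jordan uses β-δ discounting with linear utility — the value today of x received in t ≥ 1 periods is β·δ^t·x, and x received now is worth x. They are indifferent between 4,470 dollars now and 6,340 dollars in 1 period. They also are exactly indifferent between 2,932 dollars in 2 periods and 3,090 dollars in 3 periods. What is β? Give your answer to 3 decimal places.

The second indifference involves only future payoffs, so β cancels: β·δ^2·2932 = β·δ^3·3090, giving δ = 2932/3090 = 0.94887.
The first indifference: 4470 = β·δ·6340, so β = 4470/(δ·6340) = 4470/(0.94887·6340) ≈ 0.743.

β ≈ 0.743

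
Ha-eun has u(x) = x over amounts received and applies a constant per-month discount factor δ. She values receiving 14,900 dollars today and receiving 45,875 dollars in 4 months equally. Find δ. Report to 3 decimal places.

Indifference means u(14900) = δ^4 · u(45875), so δ^4 = u(14900)/u(45875).
With u(x) = x: δ^4 = 14900/45875 = 0.32480.
So δ = 0.32480^(1/4) ≈ 0.755.

δ ≈ 0.755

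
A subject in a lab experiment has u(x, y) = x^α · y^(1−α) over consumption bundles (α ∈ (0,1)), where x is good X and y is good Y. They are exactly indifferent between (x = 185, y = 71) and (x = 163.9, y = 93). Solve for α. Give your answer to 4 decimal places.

α ≈ 0.6903

The Cobb–Douglas utilities coincide, so 185^α·71^(1−α) = 163.9^α·93^(1−α).
(185/163.9)^α = (93/71)^(1−α); take logs: α·ln(185/163.9) = (1−α)·ln(93/71), i.e. α·0.1210993 = (1−α)·0.2699196.
Thus α·(0.3910189) = 0.2699196, so α = 0.2699196/0.3910189 ≈ 0.6903.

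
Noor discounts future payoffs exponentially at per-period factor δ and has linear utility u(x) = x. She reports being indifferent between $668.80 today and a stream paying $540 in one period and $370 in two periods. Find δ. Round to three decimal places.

δ ≈ 0.800

Equating present values: 668.80 = 540δ + 370δ².
That is, 370δ² + 540δ − 668.80 = 0, a quadratic in δ.
By the quadratic formula (taking the positive root), δ = (−540 + √1281424.00) / 740 ≈ 0.800.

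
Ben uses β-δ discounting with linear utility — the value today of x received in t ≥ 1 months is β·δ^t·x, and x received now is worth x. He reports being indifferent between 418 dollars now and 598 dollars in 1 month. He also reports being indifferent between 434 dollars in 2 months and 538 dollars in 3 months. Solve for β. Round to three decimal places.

Both payoffs in the second observation are in the future, so β drops out: δ^2·434 = δ^3·538 ⇒ δ = 434/538 = 0.80669.
Now use the now-vs-future pair: 418 = β·δ·598 gives β = 418/(0.80669·598) ≈ 0.866.

β ≈ 0.866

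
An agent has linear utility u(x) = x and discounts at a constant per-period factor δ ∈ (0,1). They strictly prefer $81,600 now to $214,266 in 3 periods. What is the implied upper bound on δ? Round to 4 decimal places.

Comparing present values: 81600 > δ^3·214266.
Hence δ^3 < 81600/214266 = 0.38084, and x ↦ x^(1/3) is increasing on (0,∞).
δ < (81600/214266)^(1/3) ≈ 0.7248.

δ < 0.7248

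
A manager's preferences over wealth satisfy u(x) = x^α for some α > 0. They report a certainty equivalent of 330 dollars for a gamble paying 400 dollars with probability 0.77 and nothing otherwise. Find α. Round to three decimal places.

The lottery's expected utility is 0.77·u(400) + 0.23·u(0) = 0.77·400^α (since u(0) = 0 for α > 0).
Equating: 330^α = 0.77·400^α, i.e. 0.8250^α = 0.77.
α = ln(0.77) / ln(330/400) = -0.261365/-0.192372 ≈ 1.359.

α ≈ 1.359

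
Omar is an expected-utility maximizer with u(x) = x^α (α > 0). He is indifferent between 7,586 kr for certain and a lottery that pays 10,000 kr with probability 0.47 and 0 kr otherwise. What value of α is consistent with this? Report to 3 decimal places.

α ≈ 2.733

EU(lottery) = 0.47·10000^α + 0.53·0 = 0.47·10000^α.
Equating: 7586^α = 0.47·10000^α, i.e. 0.7586^α = 0.47.
α = ln(0.47) / ln(7586/10000) = -0.755023/-0.276281 ≈ 2.733.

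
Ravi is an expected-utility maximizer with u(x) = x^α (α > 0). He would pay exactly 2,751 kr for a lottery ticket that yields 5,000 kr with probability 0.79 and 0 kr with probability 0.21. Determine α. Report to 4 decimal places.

The lottery's expected utility is 0.79·u(5000) + 0.21·u(0) = 0.79·5000^α (since u(0) = 0 for α > 0).
Setting u(2751) equal to that: 2751^α = 0.79·5000^α ⇒ (2751/5000)^α = 0.79.
Taking logs: α·ln(2751/5000) = ln(0.79), so α = -0.2357223 / -0.5974734 ≈ 0.3945.

α ≈ 0.3945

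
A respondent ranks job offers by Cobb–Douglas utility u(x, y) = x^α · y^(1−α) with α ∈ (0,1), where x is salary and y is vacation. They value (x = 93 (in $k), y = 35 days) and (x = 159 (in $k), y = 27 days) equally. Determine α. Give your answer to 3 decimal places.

The Cobb–Douglas utilities coincide, so 93^α·35^(1−α) = 159^α·27^(1−α).
Taking logs: α·ln 93 + (1−α)·ln 35 = α·ln 159 + (1−α)·ln 27, i.e. α·-0.536305 = (1−α)·-0.259511.
With A = -0.536305 and B = -0.259511: α·A = (1−α)·B, so α = B/(A+B) = -0.259511/-0.795816 ≈ 0.326.

α ≈ 0.326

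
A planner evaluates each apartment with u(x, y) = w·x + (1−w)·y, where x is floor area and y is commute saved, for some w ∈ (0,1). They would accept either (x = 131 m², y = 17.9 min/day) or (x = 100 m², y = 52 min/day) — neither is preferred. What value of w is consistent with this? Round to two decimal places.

w = 0.52

u(131,17.9) = u(100,52) means w·131 + (1−w)·17.9 = w·100 + (1−w)·52.
Rearranging, 31·w − 34.1·(1−w) = 0.
So w/(1−w) = 34.1/31 = 1.1000, giving w = 34.1/(31+34.1) = 0.52.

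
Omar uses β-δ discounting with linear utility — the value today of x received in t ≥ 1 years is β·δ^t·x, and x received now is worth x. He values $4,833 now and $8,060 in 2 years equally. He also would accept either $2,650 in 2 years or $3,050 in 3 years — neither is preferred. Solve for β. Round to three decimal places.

The second indifference involves only future payoffs, so β cancels: β·δ^2·2650 = β·δ^3·3050, giving δ = 2650/3050 = 0.86885.
Substituting δ into 4833 = β·δ^2·8060: β = 4833/(6084.531) ≈ 0.794.

β ≈ 0.794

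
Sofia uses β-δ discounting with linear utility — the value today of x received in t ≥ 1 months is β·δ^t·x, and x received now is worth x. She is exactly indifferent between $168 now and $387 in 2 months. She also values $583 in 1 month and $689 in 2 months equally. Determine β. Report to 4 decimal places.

β ≈ 0.6063

The second indifference involves only future payoffs, so β cancels: β·δ^1·583 = β·δ^2·689, giving δ = 583/689 = 0.84615.
The first indifference: 168 = β·δ^2·387, so β = 168/(δ^2·387) = 168/(0.71598·387) ≈ 0.6063.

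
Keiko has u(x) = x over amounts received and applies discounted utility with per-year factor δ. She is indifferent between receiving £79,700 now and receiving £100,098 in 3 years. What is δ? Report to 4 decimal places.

δ ≈ 0.9269

The payoff in 3 years is discounted by δ^3, so u(79700) = δ^3·u(100098) and δ^3 = u(79700)/u(100098).
With u(x) = x: δ^3 = 79700/100098 = 0.79622.
So δ = 0.79622^(1/3) ≈ 0.9269.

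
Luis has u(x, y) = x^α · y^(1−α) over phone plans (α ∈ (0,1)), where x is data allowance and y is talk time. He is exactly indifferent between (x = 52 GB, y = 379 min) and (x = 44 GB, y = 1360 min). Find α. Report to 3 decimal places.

α ≈ 0.884

The Cobb–Douglas utilities coincide, so 52^α·379^(1−α) = 44^α·1360^(1−α).
Taking logs: α·ln 52 + (1−α)·ln 379 = α·ln 44 + (1−α)·ln 1360, i.e. α·0.167054 = (1−α)·1.277704.
Thus α·(1.444758) = 1.277704, so α = 1.277704/1.444758 ≈ 0.884.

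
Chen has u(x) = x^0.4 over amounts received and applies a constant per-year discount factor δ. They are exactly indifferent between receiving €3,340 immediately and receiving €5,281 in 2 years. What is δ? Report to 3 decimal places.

Equating discounted utilities: u(3340) = δ^2·u(5281) ⇒ δ^2 = u(3340)/u(5281).
With u(x) = x^0.4: δ^2 = 3340^0.4/5281^0.4 = (3340/5281)^0.4 = 0.83255.
Hence δ = (0.83255)^(1/2) = 0.91244.

δ ≈ 0.912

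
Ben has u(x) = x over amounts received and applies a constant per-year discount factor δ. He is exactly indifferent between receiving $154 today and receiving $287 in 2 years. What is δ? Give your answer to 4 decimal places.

Equating discounted utilities: u(154) = δ^2·u(287) ⇒ δ^2 = u(154)/u(287).
With u(x) = x: δ^2 = 154/287 = 0.53659.
Taking the square root: δ = 0.53659^(1/2) ≈ 0.7325.

δ ≈ 0.7325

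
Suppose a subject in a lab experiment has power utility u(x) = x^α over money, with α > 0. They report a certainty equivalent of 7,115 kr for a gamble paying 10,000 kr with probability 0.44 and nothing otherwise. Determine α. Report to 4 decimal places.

Since u(0) = 0, the lottery's EU is 0.44·10000^α.
Indifference: 7115^α = 0.44·10000^α, so (7115/10000)^α = 0.44.
Taking logs: α·ln(7115/10000) = ln(0.44), so α = -0.8209806 / -0.3403799 ≈ 2.4120.

α ≈ 2.4120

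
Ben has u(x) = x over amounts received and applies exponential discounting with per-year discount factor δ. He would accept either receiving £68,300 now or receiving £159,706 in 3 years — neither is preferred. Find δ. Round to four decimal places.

δ ≈ 0.7534

Indifference means u(68300) = δ^3 · u(159706), so δ^3 = u(68300)/u(159706).
With u(x) = x: δ^3 = 68300/159706 = 0.42766.
Hence δ = (0.42766)^(1/3) = 0.753413.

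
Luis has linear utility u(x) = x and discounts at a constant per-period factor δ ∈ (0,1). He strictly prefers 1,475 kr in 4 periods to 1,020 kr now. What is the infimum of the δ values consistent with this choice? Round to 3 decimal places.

Under u(x) = x this choice says 1020 < δ^4·1475.
Dividing by 1475: δ^4 > 0.69153. Both sides are positive, so the 4th root keeps the direction.
δ > (1020/1475)^(1/4) ≈ 0.912.

δ > 0.912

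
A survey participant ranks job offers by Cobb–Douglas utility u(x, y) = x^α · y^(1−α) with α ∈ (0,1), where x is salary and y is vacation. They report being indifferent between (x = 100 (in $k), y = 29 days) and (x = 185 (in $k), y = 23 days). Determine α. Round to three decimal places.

Set the two utilities equal: 100^α·29^(1−α) = 185^α·23^(1−α).
(100/185)^α = (23/29)^(1−α); take logs: α·ln(100/185) = (1−α)·ln(23/29), i.e. α·-0.615186 = (1−α)·-0.231802.
So α/(1−α) = (-0.231802)/(-0.615186) = 0.376800, and α = 0.376800/1.376800 ≈ 0.274.

α ≈ 0.274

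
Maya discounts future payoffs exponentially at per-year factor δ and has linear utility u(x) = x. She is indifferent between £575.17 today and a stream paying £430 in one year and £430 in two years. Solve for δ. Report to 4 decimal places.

Equating present values: 575.17 = 430δ + 430δ².
That is, 430δ² + 430δ − 575.17 = 0, a quadratic in δ.
By the quadratic formula (taking the positive root), δ = (−430 + √1174192.40) / 860 ≈ 0.7600.

δ ≈ 0.7600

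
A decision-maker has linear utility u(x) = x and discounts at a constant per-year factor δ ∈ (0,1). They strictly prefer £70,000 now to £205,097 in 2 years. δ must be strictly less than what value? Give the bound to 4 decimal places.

δ < 0.5842

Under u(x) = x this choice says 70000 > δ^2·205097.
Hence δ^2 < 70000/205097 = 0.34130, and x ↦ x^(1/2) is increasing on (0,∞).
δ < (70000/205097)^(1/2) ≈ 0.5842.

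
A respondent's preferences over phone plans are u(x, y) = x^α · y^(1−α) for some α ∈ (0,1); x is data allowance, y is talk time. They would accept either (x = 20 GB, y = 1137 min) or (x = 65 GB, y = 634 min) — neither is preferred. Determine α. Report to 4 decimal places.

The Cobb–Douglas utilities coincide, so 20^α·1137^(1−α) = 65^α·634^(1−α).
Rearrange to (20/65)^α = (634/1137)^(1−α) and take logs: α·-1.1786550 = (1−α)·-0.5840995.
So α/(1−α) = (-0.5840995)/(-1.1786550) = 0.4955644, and α = 0.4955644/1.4955644 ≈ 0.3314.

α ≈ 0.3314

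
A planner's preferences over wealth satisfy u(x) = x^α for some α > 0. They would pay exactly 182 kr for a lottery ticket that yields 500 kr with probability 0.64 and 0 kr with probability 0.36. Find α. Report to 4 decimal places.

Since u(0) = 0, the lottery's EU is 0.64·500^α.
Equating: 182^α = 0.64·500^α, i.e. 0.3640^α = 0.64.
Taking logs: α·ln(182/500) = ln(0.64), so α = -0.4462871 / -1.0106014 ≈ 0.4416.

α ≈ 0.4416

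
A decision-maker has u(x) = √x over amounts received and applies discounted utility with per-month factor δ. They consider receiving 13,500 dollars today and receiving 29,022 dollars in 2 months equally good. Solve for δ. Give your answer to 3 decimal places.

Equating discounted utilities: u(13500) = δ^2·u(29022) ⇒ δ^2 = u(13500)/u(29022).
With u(x) = √x: δ^2 = √13500/√29022 = √(13500/29022) = 0.68203.
Hence δ = (0.68203)^(1/2) = 0.82585.

δ ≈ 0.826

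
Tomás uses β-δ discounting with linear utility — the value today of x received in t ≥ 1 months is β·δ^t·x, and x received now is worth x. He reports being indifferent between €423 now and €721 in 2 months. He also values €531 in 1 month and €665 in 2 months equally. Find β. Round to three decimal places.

From the later pair, β·δ^1·531 = β·δ^2·665; dividing through, δ = 531/665 = 0.79850.
Substituting δ into 423 = β·δ^2·721: β = 423/(459.707) ≈ 0.920.

β ≈ 0.920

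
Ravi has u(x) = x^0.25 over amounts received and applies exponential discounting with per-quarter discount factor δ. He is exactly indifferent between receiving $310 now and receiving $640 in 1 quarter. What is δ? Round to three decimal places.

The payoff in 1 quarter is discounted by δ, so u(310) = δ·u(640) and δ = u(310)/u(640).
With u(x) = x^0.25: δ = 310^0.25/640^0.25 = (310/640)^0.25 = 0.83425.

δ ≈ 0.834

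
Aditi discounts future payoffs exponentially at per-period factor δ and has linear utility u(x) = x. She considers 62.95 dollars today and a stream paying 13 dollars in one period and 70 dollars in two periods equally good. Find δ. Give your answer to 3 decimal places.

δ ≈ 0.860

The stream is worth 13δ + 70δ² today, so 13δ + 70δ² = 62.95.
That is, 70δ² + 13δ − 62.95 = 0, a quadratic in δ.
The positive root is δ = [−13 + √(13² + 4·70·62.95)] / (2·70) = (−13 + 133.398)/140 ≈ 0.860.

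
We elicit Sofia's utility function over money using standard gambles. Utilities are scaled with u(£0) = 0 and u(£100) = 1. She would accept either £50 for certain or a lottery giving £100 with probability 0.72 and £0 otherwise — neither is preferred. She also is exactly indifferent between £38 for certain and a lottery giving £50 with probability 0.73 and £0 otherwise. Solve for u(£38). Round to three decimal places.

From the first indifference, u(£50) = 0.72·u(£100) + 0.28·u(£0) = 0.72·1 + 0.28·0 = 0.72.
Chaining: u(£38) = 0.73·0.72 + 0.27·0.00 = 0.5256.

0.526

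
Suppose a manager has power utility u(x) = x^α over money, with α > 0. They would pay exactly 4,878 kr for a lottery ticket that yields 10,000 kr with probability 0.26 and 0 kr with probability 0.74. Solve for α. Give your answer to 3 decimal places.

α ≈ 1.877

The lottery's expected utility is 0.26·u(10000) + 0.74·u(0) = 0.26·10000^α (since u(0) = 0 for α > 0).
Setting u(4878) equal to that: 4878^α = 0.26·10000^α ⇒ (4878/10000)^α = 0.26.
α = ln(0.26) / ln(4878/10000) = -1.347074/-0.717850 ≈ 1.877.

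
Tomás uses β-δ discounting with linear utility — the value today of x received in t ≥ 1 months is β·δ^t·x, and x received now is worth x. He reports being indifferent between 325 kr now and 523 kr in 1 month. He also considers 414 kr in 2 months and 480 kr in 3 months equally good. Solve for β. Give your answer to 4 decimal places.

β ≈ 0.7205

Both payoffs in the second observation are in the future, so β drops out: δ^2·414 = δ^3·480 ⇒ δ = 414/480 = 0.86250.
The first indifference: 325 = β·δ·523, so β = 325/(δ·523) = 325/(0.86250·523) ≈ 0.7205.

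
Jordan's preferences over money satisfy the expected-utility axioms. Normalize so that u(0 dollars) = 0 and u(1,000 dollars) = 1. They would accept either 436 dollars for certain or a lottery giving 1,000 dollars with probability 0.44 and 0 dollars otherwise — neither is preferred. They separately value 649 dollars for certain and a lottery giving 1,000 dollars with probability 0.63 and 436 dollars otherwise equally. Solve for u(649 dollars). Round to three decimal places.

From the first indifference, u(436 dollars) = 0.44·u(1,000 dollars) + 0.56·u(0 dollars) = 0.44·1 + 0.56·0 = 0.44.
Chaining: u(649 dollars) = 0.63·1.00 + 0.37·0.44 = 0.7928.

0.793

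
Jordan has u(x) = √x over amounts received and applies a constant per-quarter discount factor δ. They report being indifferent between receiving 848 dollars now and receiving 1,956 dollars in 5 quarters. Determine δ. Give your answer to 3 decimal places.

Equating discounted utilities: u(848) = δ^5·u(1956) ⇒ δ^5 = u(848)/u(1956).
Since u(x) = √x, δ^5 = √(848/1956) = 0.65844.
Taking the 5th root: δ = 0.65844^(1/5) ≈ 0.920.

δ ≈ 0.920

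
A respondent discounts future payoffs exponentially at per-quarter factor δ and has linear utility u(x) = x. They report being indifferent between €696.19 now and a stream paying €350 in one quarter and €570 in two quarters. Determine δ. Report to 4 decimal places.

δ ≈ 0.8400

Equating present values: 696.19 = 350δ + 570δ².
So 570δ² + 350δ − 696.19 = 0.
δ = (−350 + √(350² + 4·570·696.19)) / (2·570) = (−350 + √1709813.20) / 1140 ≈ 0.8400.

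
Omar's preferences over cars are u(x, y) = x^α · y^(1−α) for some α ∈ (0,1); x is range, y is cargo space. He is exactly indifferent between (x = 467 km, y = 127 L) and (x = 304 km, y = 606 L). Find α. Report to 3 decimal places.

α ≈ 0.784

Set the two utilities equal: 467^α·127^(1−α) = 304^α·606^(1−α).
Rearrange to (467/304)^α = (606/127)^(1−α) and take logs: α·0.429302 = (1−α)·1.562693.
So α/(1−α) = (1.562693)/(0.429302) = 3.640079, and α = 3.640079/4.640079 ≈ 0.784.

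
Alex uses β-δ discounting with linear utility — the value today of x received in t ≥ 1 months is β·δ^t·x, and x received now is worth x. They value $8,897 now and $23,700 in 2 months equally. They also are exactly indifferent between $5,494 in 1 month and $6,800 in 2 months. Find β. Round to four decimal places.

Both payoffs in the second observation are in the future, so β drops out: δ^1·5494 = δ^2·6800 ⇒ δ = 5494/6800 = 0.80794.
Substituting δ into 8897 = β·δ^2·23700: β = 8897/(15470.624) ≈ 0.5751.

β ≈ 0.5751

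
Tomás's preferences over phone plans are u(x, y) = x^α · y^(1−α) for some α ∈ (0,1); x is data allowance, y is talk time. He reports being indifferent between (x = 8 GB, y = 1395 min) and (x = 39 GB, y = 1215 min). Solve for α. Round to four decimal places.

α ≈ 0.0802

Indifference: 8^α · 1395^(1−α) = 39^α · 1215^(1−α).
Rearrange to (8/39)^α = (1215/1395)^(1−α) and take logs: α·-1.5841201 = (1−α)·-0.1381503.
So α/(1−α) = (-0.1381503)/(-1.5841201) = 0.0872095, and α = 0.0872095/1.0872095 ≈ 0.0802.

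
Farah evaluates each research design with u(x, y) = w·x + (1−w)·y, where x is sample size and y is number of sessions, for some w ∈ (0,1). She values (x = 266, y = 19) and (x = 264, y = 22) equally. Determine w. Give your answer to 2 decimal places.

Indifference: w·266 + (1−w)·19 = w·264 + (1−w)·22.
Rearranging, 2·w − 3·(1−w) = 0.
The marginal rate of substitution is 3/2, so w = 3/(2+3) = 0.60.

w = 0.60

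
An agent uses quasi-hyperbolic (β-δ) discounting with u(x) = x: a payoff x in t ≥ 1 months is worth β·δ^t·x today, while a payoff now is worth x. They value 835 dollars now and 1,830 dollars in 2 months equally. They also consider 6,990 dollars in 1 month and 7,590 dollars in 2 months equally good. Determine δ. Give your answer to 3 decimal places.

δ ≈ 0.921

The second indifference involves only future payoffs, so β cancels: β·δ^1·6990 = β·δ^2·7590, giving δ = 6990/7590 = 0.92095.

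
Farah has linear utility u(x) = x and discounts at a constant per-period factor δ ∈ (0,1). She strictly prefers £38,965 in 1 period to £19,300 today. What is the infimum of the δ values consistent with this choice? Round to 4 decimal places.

Under u(x) = x this choice says 19300 < δ·38965.
So δ > 19300/38965 = 0.49532.

δ > 0.4953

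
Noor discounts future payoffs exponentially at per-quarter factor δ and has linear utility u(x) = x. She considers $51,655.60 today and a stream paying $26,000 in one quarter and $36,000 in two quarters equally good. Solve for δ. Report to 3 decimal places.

The stream is worth 26000δ + 36000δ² today, so 26000δ + 36000δ² = 51655.60.
Rearranged: 36000δ² + 26000δ − 51655.60 = 0.
By the quadratic formula (taking the positive root), δ = (−26000 + √8114406400.00) / 72000 ≈ 0.890.

δ ≈ 0.890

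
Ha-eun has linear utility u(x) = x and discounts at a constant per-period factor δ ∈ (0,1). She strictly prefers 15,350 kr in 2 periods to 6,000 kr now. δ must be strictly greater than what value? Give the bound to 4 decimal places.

The preference means 6000 < δ^2·15350.
So δ^2 > 6000/15350 = 0.39088; taking the square root of both positive sides preserves the inequality.
δ > (6000/15350)^(1/2) ≈ 0.6252.

δ > 0.6252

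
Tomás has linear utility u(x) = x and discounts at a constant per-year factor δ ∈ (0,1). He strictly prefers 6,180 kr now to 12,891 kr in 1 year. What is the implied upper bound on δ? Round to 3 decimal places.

δ < 0.479

Comparing present values: 6180 > δ·12891.
Dividing through by 12891 gives δ < 0.47940.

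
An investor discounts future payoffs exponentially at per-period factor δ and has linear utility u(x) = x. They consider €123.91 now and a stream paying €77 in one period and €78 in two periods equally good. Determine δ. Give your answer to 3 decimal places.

δ ≈ 0.860

The stream is worth 77δ + 78δ² today, so 77δ + 78δ² = 123.91.
Rearranged: 78δ² + 77δ − 123.91 = 0.
δ = (−77 + √(77² + 4·78·123.91)) / (2·78) = (−77 + √44588.92) / 156 ≈ 0.860.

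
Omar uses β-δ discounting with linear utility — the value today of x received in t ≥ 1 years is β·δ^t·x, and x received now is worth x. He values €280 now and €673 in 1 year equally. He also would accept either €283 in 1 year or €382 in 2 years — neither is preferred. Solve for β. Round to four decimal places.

β ≈ 0.5616

From the later pair, β·δ^1·283 = β·δ^2·382; dividing through, δ = 283/382 = 0.74084.
Substituting δ into 280 = β·δ·673: β = 280/(498.584) ≈ 0.5616.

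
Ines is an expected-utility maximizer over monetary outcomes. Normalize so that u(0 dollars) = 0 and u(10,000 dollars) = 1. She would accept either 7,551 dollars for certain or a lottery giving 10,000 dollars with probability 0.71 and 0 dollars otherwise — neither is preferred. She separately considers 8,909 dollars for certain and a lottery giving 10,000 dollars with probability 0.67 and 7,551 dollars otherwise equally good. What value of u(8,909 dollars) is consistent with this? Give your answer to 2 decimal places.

0.90

First, u(7,551 dollars) = 0.71·u(10,000 dollars) + 0.29·u(0 dollars) = 0.71.
Then u(8,909 dollars) = 0.67·u(10,000 dollars) + 0.33·u(7,551 dollars) = 0.67·1.00 + 0.33·0.71 = 0.9043.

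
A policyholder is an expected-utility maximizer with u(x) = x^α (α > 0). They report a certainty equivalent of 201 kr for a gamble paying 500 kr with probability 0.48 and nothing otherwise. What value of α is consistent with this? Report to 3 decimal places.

α ≈ 0.805

The lottery's expected utility is 0.48·u(500) + 0.52·u(0) = 0.48·500^α (since u(0) = 0 for α > 0).
Equating: 201^α = 0.48·500^α, i.e. 0.4020^α = 0.48.
Taking logs: α·ln(201/500) = ln(0.48), so α = -0.733969 / -0.911303 ≈ 0.805.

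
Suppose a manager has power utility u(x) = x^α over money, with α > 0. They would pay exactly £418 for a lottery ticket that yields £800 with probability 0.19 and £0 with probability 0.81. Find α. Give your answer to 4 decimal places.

Since u(0) = 0, the lottery's EU is 0.19·800^α.
Indifference: 418^α = 0.19·800^α, so (418/800)^α = 0.19.
Taking logs: α·ln(418/800) = ln(0.19), so α = -1.6607312 / -0.6491303 ≈ 2.5584.

α ≈ 2.5584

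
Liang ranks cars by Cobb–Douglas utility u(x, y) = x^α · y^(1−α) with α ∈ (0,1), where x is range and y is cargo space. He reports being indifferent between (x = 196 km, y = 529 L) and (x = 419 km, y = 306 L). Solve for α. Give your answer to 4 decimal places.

Indifference: 196^α · 529^(1−α) = 419^α · 306^(1−α).
(196/419)^α = (306/529)^(1−α); take logs: α·ln(196/419) = (1−α)·ln(306/529), i.e. α·-0.7597563 = (1−α)·-0.5474033.
So α/(1−α) = (-0.5474033)/(-0.7597563) = 0.7204985, and α = 0.7204985/1.7204985 ≈ 0.4188.

α ≈ 0.4188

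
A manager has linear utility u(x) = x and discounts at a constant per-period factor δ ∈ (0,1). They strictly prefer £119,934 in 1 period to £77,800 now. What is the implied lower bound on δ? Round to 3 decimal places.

Under u(x) = x this choice says 77800 < δ·119934.
So δ > 77800/119934 = 0.64869.

δ > 0.649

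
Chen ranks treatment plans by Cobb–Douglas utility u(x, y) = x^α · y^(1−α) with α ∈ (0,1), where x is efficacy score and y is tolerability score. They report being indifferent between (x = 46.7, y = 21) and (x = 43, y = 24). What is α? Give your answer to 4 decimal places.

The Cobb–Douglas utilities coincide, so 46.7^α·21^(1−α) = 43^α·24^(1−α).
Rearrange to (46.7/43)^α = (24/21)^(1−α) and take logs: α·0.0825440 = (1−α)·0.1335314.
With A = 0.0825440 and B = 0.1335314: α·A = (1−α)·B, so α = B/(A+B) = 0.1335314/0.2160754 ≈ 0.6180.

α ≈ 0.6180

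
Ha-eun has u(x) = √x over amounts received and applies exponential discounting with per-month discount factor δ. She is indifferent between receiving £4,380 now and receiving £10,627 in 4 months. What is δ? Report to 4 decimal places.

Indifference means u(4380) = δ^4 · u(10627), so δ^4 = u(4380)/u(10627).
With u(x) = √x: δ^4 = √4380/√10627 = √(4380/10627) = 0.64200.
So δ = 0.64200^(1/4) ≈ 0.8951.

δ ≈ 0.8951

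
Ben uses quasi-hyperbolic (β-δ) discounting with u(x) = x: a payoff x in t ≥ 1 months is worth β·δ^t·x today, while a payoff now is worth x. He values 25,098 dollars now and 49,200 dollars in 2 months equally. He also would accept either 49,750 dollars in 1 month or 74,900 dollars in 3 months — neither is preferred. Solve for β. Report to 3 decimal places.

The second indifference involves only future payoffs, so β cancels: β·δ^1·49750 = β·δ^3·74900, giving δ^2 = 49750/74900 = 0.66422, so δ = 0.81500.
The first indifference: 25098 = β·δ^2·49200, so β = 25098/(δ^2·49200) = 25098/(0.66422·49200) ≈ 0.768.

β ≈ 0.768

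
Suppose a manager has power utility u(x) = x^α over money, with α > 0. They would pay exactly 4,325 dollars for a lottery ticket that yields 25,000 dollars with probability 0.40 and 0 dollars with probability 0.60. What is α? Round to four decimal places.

α ≈ 0.5223

The lottery's expected utility is 0.40·u(25000) + 0.60·u(0) = 0.40·25000^α (since u(0) = 0 for α > 0).
Equating: 4325^α = 0.40·25000^α, i.e. 0.1730^α = 0.40.
Take logs: α = ln 0.40 / ln(4325/25000) ≈ 0.522263.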